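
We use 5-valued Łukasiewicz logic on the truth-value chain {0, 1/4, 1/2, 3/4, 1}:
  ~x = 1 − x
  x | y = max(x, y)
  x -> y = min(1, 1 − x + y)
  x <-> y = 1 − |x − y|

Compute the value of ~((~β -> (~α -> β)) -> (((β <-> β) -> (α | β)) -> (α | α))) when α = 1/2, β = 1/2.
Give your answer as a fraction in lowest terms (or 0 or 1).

~β = ~1/2 = 1/2
~α = ~1/2 = 1/2
~α -> β = 1/2 -> 1/2 = 1
~β -> (~α -> β) = 1/2 -> 1 = 1
β <-> β = 1/2 <-> 1/2 = 1
α | β = 1/2 | 1/2 = 1/2
(β <-> β) -> (α | β) = 1 -> 1/2 = 1/2
α | α = 1/2 | 1/2 = 1/2
((β <-> β) -> (α | β)) -> (α | α) = 1/2 -> 1/2 = 1
(~β -> (~α -> β)) -> (((β <-> β) -> (α | β)) -> (α | α)) = 1 -> 1 = 1
~((~β -> (~α -> β)) -> (((β <-> β) -> (α | β)) -> (α | α))) = ~1 = 0

0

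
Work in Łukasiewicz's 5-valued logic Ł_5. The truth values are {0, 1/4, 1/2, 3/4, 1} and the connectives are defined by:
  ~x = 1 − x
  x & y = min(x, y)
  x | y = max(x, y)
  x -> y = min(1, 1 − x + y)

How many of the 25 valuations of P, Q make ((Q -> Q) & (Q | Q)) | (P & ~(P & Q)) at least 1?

value 1: 6 assignments (counts)
value 3/4: 8 assignments
value 1/2: 7 assignments
value 1/4: 3 assignments
value 0: 1 assignment
So 6 of the 25 assignments meet the threshold.

6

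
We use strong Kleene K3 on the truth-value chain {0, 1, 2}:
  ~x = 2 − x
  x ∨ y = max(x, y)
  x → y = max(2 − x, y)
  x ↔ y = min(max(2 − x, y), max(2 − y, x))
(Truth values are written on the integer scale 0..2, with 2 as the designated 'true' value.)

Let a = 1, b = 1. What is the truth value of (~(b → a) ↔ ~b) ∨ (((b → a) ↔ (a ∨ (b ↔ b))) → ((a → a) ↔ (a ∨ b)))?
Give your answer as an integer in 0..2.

1

b → a = 1 → 1 = 1
~(b → a) = ~1 = 1
~b = ~1 = 1
~(b → a) ↔ ~b = 1 ↔ 1 = 1
b → a = 1 → 1 = 1
b ↔ b = 1 ↔ 1 = 1
a ∨ (b ↔ b) = 1 ∨ 1 = 1
(b → a) ↔ (a ∨ (b ↔ b)) = 1 ↔ 1 = 1
a → a = 1 → 1 = 1
a ∨ b = 1 ∨ 1 = 1
(a → a) ↔ (a ∨ b) = 1 ↔ 1 = 1
((b → a) ↔ (a ∨ (b ↔ b))) → ((a → a) ↔ (a ∨ b)) = 1 → 1 = 1
(~(b → a) ↔ ~b) ∨ (((b → a) ↔ (a ∨ (b ↔ b))) → ((a → a) ↔ (a ∨ b))) = 1 ∨ 1 = 1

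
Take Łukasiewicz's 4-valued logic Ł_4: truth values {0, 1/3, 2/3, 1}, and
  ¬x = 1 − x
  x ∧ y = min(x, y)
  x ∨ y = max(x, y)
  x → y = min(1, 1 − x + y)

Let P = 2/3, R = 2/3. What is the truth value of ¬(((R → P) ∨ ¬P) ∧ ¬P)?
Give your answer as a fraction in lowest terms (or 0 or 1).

2/3

R → P = 2/3 → 2/3 = 1
¬P = ¬2/3 = 1/3
(R → P) ∨ ¬P = 1 ∨ 1/3 = 1
¬P = ¬2/3 = 1/3
((R → P) ∨ ¬P) ∧ ¬P = 1 ∧ 1/3 = 1/3
¬(((R → P) ∨ ¬P) ∧ ¬P) = ¬1/3 = 2/3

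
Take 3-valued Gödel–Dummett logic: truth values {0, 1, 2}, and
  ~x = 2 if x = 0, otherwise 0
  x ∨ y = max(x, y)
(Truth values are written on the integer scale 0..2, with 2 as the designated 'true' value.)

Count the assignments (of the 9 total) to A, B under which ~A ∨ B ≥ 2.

5

A = 0, B = 0 ↦ 2  ≥
A = 0, B = 1 ↦ 2  ≥
A = 0, B = 2 ↦ 2  ≥
A = 1, B = 0 ↦ 0  <
A = 1, B = 1 ↦ 1  <
A = 1, B = 2 ↦ 2  ≥
A = 2, B = 0 ↦ 0  <
A = 2, B = 1 ↦ 1  <
A = 2, B = 2 ↦ 2  ≥
So 5 of the 9 assignments meet the threshold.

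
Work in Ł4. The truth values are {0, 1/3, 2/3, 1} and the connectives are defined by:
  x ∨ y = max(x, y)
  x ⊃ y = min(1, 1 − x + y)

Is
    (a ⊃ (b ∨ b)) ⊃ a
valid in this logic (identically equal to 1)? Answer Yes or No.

Counterexample: take a = 0, b = 0.
b ∨ b = 0 ∨ 0 = 0
a ⊃ (b ∨ b) = 0 ⊃ 0 = 1
(a ⊃ (b ∨ b)) ⊃ a = 1 ⊃ 0 = 0
This gives 0 ≠ 1.

No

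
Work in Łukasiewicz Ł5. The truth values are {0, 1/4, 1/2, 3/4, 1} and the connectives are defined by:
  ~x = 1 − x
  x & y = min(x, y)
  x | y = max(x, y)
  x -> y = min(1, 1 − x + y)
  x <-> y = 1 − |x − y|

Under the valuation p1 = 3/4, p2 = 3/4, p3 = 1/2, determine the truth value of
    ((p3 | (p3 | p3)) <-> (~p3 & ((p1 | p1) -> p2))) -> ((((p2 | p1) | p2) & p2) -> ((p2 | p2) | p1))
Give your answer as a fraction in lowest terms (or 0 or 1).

p3 | p3 = 1/2 | 1/2 = 1/2
p3 | (p3 | p3) = 1/2 | 1/2 = 1/2
~p3 = ~1/2 = 1/2
p1 | p1 = 3/4 | 3/4 = 3/4
(p1 | p1) -> p2 = 3/4 -> 3/4 = 1
~p3 & ((p1 | p1) -> p2) = 1/2 & 1 = 1/2
(p3 | (p3 | p3)) <-> (~p3 & ((p1 | p1) -> p2)) = 1/2 <-> 1/2 = 1
p2 | p1 = 3/4 | 3/4 = 3/4
(p2 | p1) | p2 = 3/4 | 3/4 = 3/4
((p2 | p1) | p2) & p2 = 3/4 & 3/4 = 3/4
p2 | p2 = 3/4 | 3/4 = 3/4
(p2 | p2) | p1 = 3/4 | 3/4 = 3/4
(((p2 | p1) | p2) & p2) -> ((p2 | p2) | p1) = 3/4 -> 3/4 = 1
((p3 | (p3 | p3)) <-> (~p3 & ((p1 | p1) -> p2))) -> ((((p2 | p1) | p2) & p2) -> ((p2 | p2) | p1)) = 1 -> 1 = 1

1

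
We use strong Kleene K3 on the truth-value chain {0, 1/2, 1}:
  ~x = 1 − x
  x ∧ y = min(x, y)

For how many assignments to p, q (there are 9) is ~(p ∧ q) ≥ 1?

p = 0, q = 0 ↦ 1  ≥
p = 0, q = 1/2 ↦ 1  ≥
p = 0, q = 1 ↦ 1  ≥
p = 1/2, q = 0 ↦ 1  ≥
p = 1/2, q = 1/2 ↦ 1/2  <
p = 1/2, q = 1 ↦ 1/2  <
p = 1, q = 0 ↦ 1  ≥
p = 1, q = 1/2 ↦ 1/2  <
p = 1, q = 1 ↦ 0  <
So 5 of the 9 assignments meet the threshold.

5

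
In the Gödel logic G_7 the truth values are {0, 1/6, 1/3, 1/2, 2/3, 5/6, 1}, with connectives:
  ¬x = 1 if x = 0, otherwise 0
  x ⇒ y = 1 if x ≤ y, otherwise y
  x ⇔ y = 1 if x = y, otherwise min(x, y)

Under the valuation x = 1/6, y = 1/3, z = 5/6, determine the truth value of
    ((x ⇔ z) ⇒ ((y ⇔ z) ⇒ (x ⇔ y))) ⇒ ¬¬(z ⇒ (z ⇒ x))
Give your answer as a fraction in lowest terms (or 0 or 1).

1

x ⇔ z = 1/6 ⇔ 5/6 = 1/6
y ⇔ z = 1/3 ⇔ 5/6 = 1/3
x ⇔ y = 1/6 ⇔ 1/3 = 1/6
(y ⇔ z) ⇒ (x ⇔ y) = 1/3 ⇒ 1/6 = 1/6
(x ⇔ z) ⇒ ((y ⇔ z) ⇒ (x ⇔ y)) = 1/6 ⇒ 1/6 = 1
z ⇒ x = 5/6 ⇒ 1/6 = 1/6
z ⇒ (z ⇒ x) = 5/6 ⇒ 1/6 = 1/6
¬(z ⇒ (z ⇒ x)) = ¬1/6 = 0
¬¬(z ⇒ (z ⇒ x)) = ¬0 = 1
((x ⇔ z) ⇒ ((y ⇔ z) ⇒ (x ⇔ y))) ⇒ ¬¬(z ⇒ (z ⇒ x)) = 1 ⇒ 1 = 1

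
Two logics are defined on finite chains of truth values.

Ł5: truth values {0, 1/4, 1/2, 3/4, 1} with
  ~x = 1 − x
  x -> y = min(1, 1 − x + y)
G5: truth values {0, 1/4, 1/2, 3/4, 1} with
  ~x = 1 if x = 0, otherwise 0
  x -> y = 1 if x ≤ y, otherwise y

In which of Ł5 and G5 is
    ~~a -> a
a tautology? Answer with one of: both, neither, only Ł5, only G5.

In Ł5: every assignment gives 1 — tautology.
In G5: at a = 1/4 the value is 1/4 — not a tautology.

only Ł5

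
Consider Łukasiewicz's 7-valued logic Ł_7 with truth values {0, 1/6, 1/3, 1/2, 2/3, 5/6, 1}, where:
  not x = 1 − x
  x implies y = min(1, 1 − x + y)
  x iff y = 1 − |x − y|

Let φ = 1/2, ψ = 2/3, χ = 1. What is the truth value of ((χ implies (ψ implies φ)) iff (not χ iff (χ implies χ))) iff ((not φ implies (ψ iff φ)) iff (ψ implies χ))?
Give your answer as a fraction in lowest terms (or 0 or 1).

ψ implies φ = 2/3 implies 1/2 = 5/6
χ implies (ψ implies φ) = 1 implies 5/6 = 5/6
not χ = not 1 = 0
χ implies χ = 1 implies 1 = 1
not χ iff (χ implies χ) = 0 iff 1 = 0
(χ implies (ψ implies φ)) iff (not χ iff (χ implies χ)) = 5/6 iff 0 = 1/6
not φ = not 1/2 = 1/2
ψ iff φ = 2/3 iff 1/2 = 5/6
not φ implies (ψ iff φ) = 1/2 implies 5/6 = 1
ψ implies χ = 2/3 implies 1 = 1
(not φ implies (ψ iff φ)) iff (ψ implies χ) = 1 iff 1 = 1
((χ implies (ψ implies φ)) iff (not χ iff (χ implies χ))) iff ((not φ implies (ψ iff φ)) iff (ψ implies χ)) = 1/6 iff 1 = 1/6

1/6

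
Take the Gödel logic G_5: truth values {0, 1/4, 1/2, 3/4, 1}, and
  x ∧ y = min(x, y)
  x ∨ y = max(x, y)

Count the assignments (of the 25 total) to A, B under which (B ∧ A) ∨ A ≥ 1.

5

value 1: 5 assignments (counts)
value 3/4: 5 assignments
value 1/2: 5 assignments
value 1/4: 5 assignments
value 0: 5 assignments
So 5 of the 25 assignments meet the threshold.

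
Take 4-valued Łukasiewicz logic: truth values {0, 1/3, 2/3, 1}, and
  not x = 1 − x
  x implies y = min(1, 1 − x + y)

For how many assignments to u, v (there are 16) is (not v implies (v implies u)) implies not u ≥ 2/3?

8

u = 0, v = 0 ↦ 1  ≥
u = 0, v = 1/3 ↦ 1  ≥
u = 0, v = 2/3 ↦ 1  ≥
u = 0, v = 1 ↦ 1  ≥
u = 1/3, v = 0 ↦ 2/3  ≥
u = 1/3, v = 1/3 ↦ 2/3  ≥
u = 1/3, v = 2/3 ↦ 2/3  ≥
u = 1/3, v = 1 ↦ 2/3  ≥
u = 2/3, v = 0 ↦ 1/3  <
u = 2/3, v = 1/3 ↦ 1/3  <
u = 2/3, v = 2/3 ↦ 1/3  <
u = 2/3, v = 1 ↦ 1/3  <
u = 1, v = 0 ↦ 0  <
u = 1, v = 1/3 ↦ 0  <
u = 1, v = 2/3 ↦ 0  <
u = 1, v = 1 ↦ 0  <
So 8 of the 16 assignments meet the threshold.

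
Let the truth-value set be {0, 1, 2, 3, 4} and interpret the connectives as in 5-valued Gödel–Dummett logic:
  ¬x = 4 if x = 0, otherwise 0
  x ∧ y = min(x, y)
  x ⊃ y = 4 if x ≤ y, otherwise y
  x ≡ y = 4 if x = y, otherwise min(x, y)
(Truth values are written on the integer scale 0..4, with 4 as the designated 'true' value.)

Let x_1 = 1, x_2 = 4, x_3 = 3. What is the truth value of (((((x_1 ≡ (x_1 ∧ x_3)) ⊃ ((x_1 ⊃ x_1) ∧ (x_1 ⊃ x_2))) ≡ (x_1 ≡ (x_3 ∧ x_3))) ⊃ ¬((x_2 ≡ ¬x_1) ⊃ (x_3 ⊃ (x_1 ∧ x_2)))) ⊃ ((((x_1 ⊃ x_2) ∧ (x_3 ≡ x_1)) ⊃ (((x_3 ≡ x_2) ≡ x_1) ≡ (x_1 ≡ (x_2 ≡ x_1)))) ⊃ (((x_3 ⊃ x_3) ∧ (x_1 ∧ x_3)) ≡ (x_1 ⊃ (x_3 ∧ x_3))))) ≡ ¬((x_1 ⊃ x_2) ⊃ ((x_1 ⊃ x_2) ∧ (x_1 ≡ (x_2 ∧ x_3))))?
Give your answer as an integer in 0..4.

0

x_1 ∧ x_3 = 1 ∧ 3 = 1
x_1 ≡ (x_1 ∧ x_3) = 1 ≡ 1 = 4
x_1 ⊃ x_1 = 1 ⊃ 1 = 4
x_1 ⊃ x_2 = 1 ⊃ 4 = 4
(x_1 ⊃ x_1) ∧ (x_1 ⊃ x_2) = 4 ∧ 4 = 4
(x_1 ≡ (x_1 ∧ x_3)) ⊃ ((x_1 ⊃ x_1) ∧ (x_1 ⊃ x_2)) = 4 ⊃ 4 = 4
x_3 ∧ x_3 = 3 ∧ 3 = 3
x_1 ≡ (x_3 ∧ x_3) = 1 ≡ 3 = 1
((x_1 ≡ (x_1 ∧ x_3)) ⊃ ((x_1 ⊃ x_1) ∧ (x_1 ⊃ x_2))) ≡ (x_1 ≡ (x_3 ∧ x_3)) = 4 ≡ 1 = 1
¬x_1 = ¬1 = 0
x_2 ≡ ¬x_1 = 4 ≡ 0 = 0
x_1 ∧ x_2 = 1 ∧ 4 = 1
x_3 ⊃ (x_1 ∧ x_2) = 3 ⊃ 1 = 1
(x_2 ≡ ¬x_1) ⊃ (x_3 ⊃ (x_1 ∧ x_2)) = 0 ⊃ 1 = 4
¬((x_2 ≡ ¬x_1) ⊃ (x_3 ⊃ (x_1 ∧ x_2))) = ¬4 = 0
(((x_1 ≡ (x_1 ∧ x_3)) ⊃ ((x_1 ⊃ x_1) ∧ (x_1 ⊃ x_2))) ≡ (x_1 ≡ (x_3 ∧ x_3))) ⊃ ¬((x_2 ≡ ¬x_1) ⊃ (x_3 ⊃ (x_1 ∧ x_2))) = 1 ⊃ 0 = 0
x_1 ⊃ x_2 = 1 ⊃ 4 = 4
x_3 ≡ x_1 = 3 ≡ 1 = 1
(x_1 ⊃ x_2) ∧ (x_3 ≡ x_1) = 4 ∧ 1 = 1
x_3 ≡ x_2 = 3 ≡ 4 = 3
(x_3 ≡ x_2) ≡ x_1 = 3 ≡ 1 = 1
x_2 ≡ x_1 = 4 ≡ 1 = 1
x_1 ≡ (x_2 ≡ x_1) = 1 ≡ 1 = 4
((x_3 ≡ x_2) ≡ x_1) ≡ (x_1 ≡ (x_2 ≡ x_1)) = 1 ≡ 4 = 1
((x_1 ⊃ x_2) ∧ (x_3 ≡ x_1)) ⊃ (((x_3 ≡ x_2) ≡ x_1) ≡ (x_1 ≡ (x_2 ≡ x_1))) = 1 ⊃ 1 = 4
x_3 ⊃ x_3 = 3 ⊃ 3 = 4
x_1 ∧ x_3 = 1 ∧ 3 = 1
(x_3 ⊃ x_3) ∧ (x_1 ∧ x_3) = 4 ∧ 1 = 1
x_3 ∧ x_3 = 3 ∧ 3 = 3
x_1 ⊃ (x_3 ∧ x_3) = 1 ⊃ 3 = 4
((x_3 ⊃ x_3) ∧ (x_1 ∧ x_3)) ≡ (x_1 ⊃ (x_3 ∧ x_3)) = 1 ≡ 4 = 1
(((x_1 ⊃ x_2) ∧ (x_3 ≡ x_1)) ⊃ (((x_3 ≡ x_2) ≡ x_1) ≡ (x_1 ≡ (x_2 ≡ x_1)))) ⊃ (((x_3 ⊃ x_3) ∧ (x_1 ∧ x_3)) ≡ (x_1 ⊃ (x_3 ∧ x_3))) = 4 ⊃ 1 = 1
((((x_1 ≡ (x_1 ∧ x_3)) ⊃ ((x_1 ⊃ x_1) ∧ (x_1 ⊃ x_2))) ≡ (x_1 ≡ (x_3 ∧ x_3))) ⊃ ¬((x_2 ≡ ¬x_1) ⊃ (x_3 ⊃ (x_1 ∧ x_2)))) ⊃ ((((x_1 ⊃ x_2) ∧ (x_3 ≡ x_1)) ⊃ (((x_3 ≡ x_2) ≡ x_1) ≡ (x_1 ≡ (x_2 ≡ x_1)))) ⊃ (((x_3 ⊃ x_3) ∧ (x_1 ∧ x_3)) ≡ (x_1 ⊃ (x_3 ∧ x_3)))) = 0 ⊃ 1 = 4
x_1 ⊃ x_2 = 1 ⊃ 4 = 4
x_1 ⊃ x_2 = 1 ⊃ 4 = 4
x_2 ∧ x_3 = 4 ∧ 3 = 3
x_1 ≡ (x_2 ∧ x_3) = 1 ≡ 3 = 1
(x_1 ⊃ x_2) ∧ (x_1 ≡ (x_2 ∧ x_3)) = 4 ∧ 1 = 1
(x_1 ⊃ x_2) ⊃ ((x_1 ⊃ x_2) ∧ (x_1 ≡ (x_2 ∧ x_3))) = 4 ⊃ 1 = 1
¬((x_1 ⊃ x_2) ⊃ ((x_1 ⊃ x_2) ∧ (x_1 ≡ (x_2 ∧ x_3)))) = ¬1 = 0
(((((x_1 ≡ (x_1 ∧ x_3)) ⊃ ((x_1 ⊃ x_1) ∧ (x_1 ⊃ x_2))) ≡ (x_1 ≡ (x_3 ∧ x_3))) ⊃ ¬((x_2 ≡ ¬x_1) ⊃ (x_3 ⊃ (x_1 ∧ x_2)))) ⊃ ((((x_1 ⊃ x_2) ∧ (x_3 ≡ x_1)) ⊃ (((x_3 ≡ x_2) ≡ x_1) ≡ (x_1 ≡ (x_2 ≡ x_1)))) ⊃ (((x_3 ⊃ x_3) ∧ (x_1 ∧ x_3)) ≡ (x_1 ⊃ (x_3 ∧ x_3))))) ≡ ¬((x_1 ⊃ x_2) ⊃ ((x_1 ⊃ x_2) ∧ (x_1 ≡ (x_2 ∧ x_3)))) = 4 ≡ 0 = 0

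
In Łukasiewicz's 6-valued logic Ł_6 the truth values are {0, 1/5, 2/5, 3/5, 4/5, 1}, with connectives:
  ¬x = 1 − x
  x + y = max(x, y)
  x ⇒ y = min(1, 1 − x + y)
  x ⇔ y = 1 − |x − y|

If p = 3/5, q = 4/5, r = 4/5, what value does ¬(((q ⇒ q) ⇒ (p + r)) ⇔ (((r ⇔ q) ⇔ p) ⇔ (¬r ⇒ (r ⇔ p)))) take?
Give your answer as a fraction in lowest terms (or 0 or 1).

q ⇒ q = 4/5 ⇒ 4/5 = 1
p + r = 3/5 + 4/5 = 4/5
(q ⇒ q) ⇒ (p + r) = 1 ⇒ 4/5 = 4/5
r ⇔ q = 4/5 ⇔ 4/5 = 1
(r ⇔ q) ⇔ p = 1 ⇔ 3/5 = 3/5
¬r = ¬4/5 = 1/5
r ⇔ p = 4/5 ⇔ 3/5 = 4/5
¬r ⇒ (r ⇔ p) = 1/5 ⇒ 4/5 = 1
((r ⇔ q) ⇔ p) ⇔ (¬r ⇒ (r ⇔ p)) = 3/5 ⇔ 1 = 3/5
((q ⇒ q) ⇒ (p + r)) ⇔ (((r ⇔ q) ⇔ p) ⇔ (¬r ⇒ (r ⇔ p))) = 4/5 ⇔ 3/5 = 4/5
¬(((q ⇒ q) ⇒ (p + r)) ⇔ (((r ⇔ q) ⇔ p) ⇔ (¬r ⇒ (r ⇔ p)))) = ¬4/5 = 1/5

1/5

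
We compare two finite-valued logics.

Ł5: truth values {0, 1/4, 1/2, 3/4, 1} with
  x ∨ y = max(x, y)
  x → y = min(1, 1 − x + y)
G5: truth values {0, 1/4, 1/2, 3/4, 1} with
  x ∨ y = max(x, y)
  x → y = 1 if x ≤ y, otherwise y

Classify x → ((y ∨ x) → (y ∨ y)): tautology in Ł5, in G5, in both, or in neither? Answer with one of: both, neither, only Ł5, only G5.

neither

In Ł5: at x = 3/4, y = 0 the value is 1/2 — not a tautology.
In G5: at x = 1/4, y = 0 the value is 0 — not a tautology.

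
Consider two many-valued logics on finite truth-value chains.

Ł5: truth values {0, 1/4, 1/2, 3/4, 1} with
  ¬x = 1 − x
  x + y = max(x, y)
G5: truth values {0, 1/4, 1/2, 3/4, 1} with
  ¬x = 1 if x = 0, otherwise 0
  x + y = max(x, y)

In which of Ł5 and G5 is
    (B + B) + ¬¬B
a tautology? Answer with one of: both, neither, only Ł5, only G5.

In Ł5: at B = 0 the value is 0 — not a tautology.
In G5: at B = 0 the value is 0 — not a tautology.

neither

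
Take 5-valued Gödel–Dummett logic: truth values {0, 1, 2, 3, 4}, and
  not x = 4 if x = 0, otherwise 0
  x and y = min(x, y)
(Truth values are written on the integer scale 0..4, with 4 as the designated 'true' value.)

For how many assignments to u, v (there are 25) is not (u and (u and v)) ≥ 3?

value 4: 9 assignments (counts)
value 0: 16 assignments
So 9 of the 25 assignments meet the threshold.

9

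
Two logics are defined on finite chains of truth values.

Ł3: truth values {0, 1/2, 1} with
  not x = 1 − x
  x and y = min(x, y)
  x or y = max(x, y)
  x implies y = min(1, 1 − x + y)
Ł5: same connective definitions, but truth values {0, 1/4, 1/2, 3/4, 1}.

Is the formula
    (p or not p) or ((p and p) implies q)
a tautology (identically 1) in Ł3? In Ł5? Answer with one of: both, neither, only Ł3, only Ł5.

In Ł3: at p = 1/2, q = 0 the value is 1/2 — not a tautology.
In Ł5: at p = 1/4, q = 0 the value is 3/4 — not a tautology.

neither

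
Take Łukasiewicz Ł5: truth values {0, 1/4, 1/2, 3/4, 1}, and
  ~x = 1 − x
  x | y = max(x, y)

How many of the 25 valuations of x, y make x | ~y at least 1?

9

value 1: 9 assignments (counts)
value 3/4: 7 assignments
value 1/2: 5 assignments
value 1/4: 3 assignments
value 0: 1 assignment
So 9 of the 25 assignments meet the threshold.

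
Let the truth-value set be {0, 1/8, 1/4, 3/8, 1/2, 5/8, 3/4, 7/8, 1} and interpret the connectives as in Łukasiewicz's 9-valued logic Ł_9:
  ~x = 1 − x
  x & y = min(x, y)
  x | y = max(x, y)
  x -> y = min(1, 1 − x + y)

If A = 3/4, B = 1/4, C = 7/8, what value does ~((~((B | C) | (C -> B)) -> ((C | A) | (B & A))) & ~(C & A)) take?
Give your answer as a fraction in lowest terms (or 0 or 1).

B | C = 1/4 | 7/8 = 7/8
C -> B = 7/8 -> 1/4 = 3/8
(B | C) | (C -> B) = 7/8 | 3/8 = 7/8
~((B | C) | (C -> B)) = ~7/8 = 1/8
C | A = 7/8 | 3/4 = 7/8
B & A = 1/4 & 3/4 = 1/4
(C | A) | (B & A) = 7/8 | 1/4 = 7/8
~((B | C) | (C -> B)) -> ((C | A) | (B & A)) = 1/8 -> 7/8 = 1
C & A = 7/8 & 3/4 = 3/4
~(C & A) = ~3/4 = 1/4
(~((B | C) | (C -> B)) -> ((C | A) | (B & A))) & ~(C & A) = 1 & 1/4 = 1/4
~((~((B | C) | (C -> B)) -> ((C | A) | (B & A))) & ~(C & A)) = ~1/4 = 3/4

3/4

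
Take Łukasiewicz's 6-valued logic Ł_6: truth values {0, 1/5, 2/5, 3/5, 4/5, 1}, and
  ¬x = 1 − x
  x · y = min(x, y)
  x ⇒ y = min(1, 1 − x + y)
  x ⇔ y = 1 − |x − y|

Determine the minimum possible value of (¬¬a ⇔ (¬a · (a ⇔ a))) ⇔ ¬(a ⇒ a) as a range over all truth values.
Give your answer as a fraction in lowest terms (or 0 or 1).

Take a = 2/5:
¬a = ¬2/5 = 3/5
¬¬a = ¬3/5 = 2/5
¬a = ¬2/5 = 3/5
a ⇔ a = 2/5 ⇔ 2/5 = 1
¬a · (a ⇔ a) = 3/5 · 1 = 3/5
¬¬a ⇔ (¬a · (a ⇔ a)) = 2/5 ⇔ 3/5 = 4/5
a ⇒ a = 2/5 ⇒ 2/5 = 1
¬(a ⇒ a) = ¬1 = 0
(¬¬a ⇔ (¬a · (a ⇔ a))) ⇔ ¬(a ⇒ a) = 4/5 ⇔ 0 = 1/5
No assignment yields a value below 1/5, so this is the minimum.

1/5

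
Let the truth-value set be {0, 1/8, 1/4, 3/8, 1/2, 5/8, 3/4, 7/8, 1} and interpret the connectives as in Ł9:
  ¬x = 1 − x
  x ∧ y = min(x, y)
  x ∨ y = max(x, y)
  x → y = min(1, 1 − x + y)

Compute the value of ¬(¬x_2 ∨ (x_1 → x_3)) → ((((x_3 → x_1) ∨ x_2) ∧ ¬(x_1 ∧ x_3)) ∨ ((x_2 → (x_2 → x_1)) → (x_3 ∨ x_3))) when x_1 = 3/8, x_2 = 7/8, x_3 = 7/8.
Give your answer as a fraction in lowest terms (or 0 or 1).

1

¬x_2 = ¬7/8 = 1/8
x_1 → x_3 = 3/8 → 7/8 = 1
¬x_2 ∨ (x_1 → x_3) = 1/8 ∨ 1 = 1
¬(¬x_2 ∨ (x_1 → x_3)) = ¬1 = 0
x_3 → x_1 = 7/8 → 3/8 = 1/2
(x_3 → x_1) ∨ x_2 = 1/2 ∨ 7/8 = 7/8
x_1 ∧ x_3 = 3/8 ∧ 7/8 = 3/8
¬(x_1 ∧ x_3) = ¬3/8 = 5/8
((x_3 → x_1) ∨ x_2) ∧ ¬(x_1 ∧ x_3) = 7/8 ∧ 5/8 = 5/8
x_2 → x_1 = 7/8 → 3/8 = 1/2
x_2 → (x_2 → x_1) = 7/8 → 1/2 = 5/8
x_3 ∨ x_3 = 7/8 ∨ 7/8 = 7/8
(x_2 → (x_2 → x_1)) → (x_3 ∨ x_3) = 5/8 → 7/8 = 1
(((x_3 → x_1) ∨ x_2) ∧ ¬(x_1 ∧ x_3)) ∨ ((x_2 → (x_2 → x_1)) → (x_3 ∨ x_3)) = 5/8 ∨ 1 = 1
¬(¬x_2 ∨ (x_1 → x_3)) → ((((x_3 → x_1) ∨ x_2) ∧ ¬(x_1 ∧ x_3)) ∨ ((x_2 → (x_2 → x_1)) → (x_3 ∨ x_3))) = 0 → 1 = 1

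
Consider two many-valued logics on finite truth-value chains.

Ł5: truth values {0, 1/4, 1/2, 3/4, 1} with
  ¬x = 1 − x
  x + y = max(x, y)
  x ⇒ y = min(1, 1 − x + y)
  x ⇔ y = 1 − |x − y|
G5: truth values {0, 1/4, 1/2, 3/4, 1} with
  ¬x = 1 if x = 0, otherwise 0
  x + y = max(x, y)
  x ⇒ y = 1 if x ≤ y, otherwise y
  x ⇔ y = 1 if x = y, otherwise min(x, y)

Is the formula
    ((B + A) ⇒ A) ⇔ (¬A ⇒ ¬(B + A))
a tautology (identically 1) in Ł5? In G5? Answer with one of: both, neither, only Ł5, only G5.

In Ł5: every assignment gives 1 — tautology.
In G5: at A = 1/4, B = 1/2 the value is 1/4 — not a tautology.

only Ł5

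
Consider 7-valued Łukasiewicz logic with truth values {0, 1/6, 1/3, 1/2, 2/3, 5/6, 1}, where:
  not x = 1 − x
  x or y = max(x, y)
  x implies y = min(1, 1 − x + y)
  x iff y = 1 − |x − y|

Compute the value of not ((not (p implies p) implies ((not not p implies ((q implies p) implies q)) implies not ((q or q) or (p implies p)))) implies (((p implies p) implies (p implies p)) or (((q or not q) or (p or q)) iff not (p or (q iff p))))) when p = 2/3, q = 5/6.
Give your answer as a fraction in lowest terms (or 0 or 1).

0

p implies p = 2/3 implies 2/3 = 1
not (p implies p) = not 1 = 0
not p = not 2/3 = 1/3
not not p = not 1/3 = 2/3
q implies p = 5/6 implies 2/3 = 5/6
(q implies p) implies q = 5/6 implies 5/6 = 1
not not p implies ((q implies p) implies q) = 2/3 implies 1 = 1
q or q = 5/6 or 5/6 = 5/6
p implies p = 2/3 implies 2/3 = 1
(q or q) or (p implies p) = 5/6 or 1 = 1
not ((q or q) or (p implies p)) = not 1 = 0
(not not p implies ((q implies p) implies q)) implies not ((q or q) or (p implies p)) = 1 implies 0 = 0
not (p implies p) implies ((not not p implies ((q implies p) implies q)) implies not ((q or q) or (p implies p))) = 0 implies 0 = 1
p implies p = 2/3 implies 2/3 = 1
p implies p = 2/3 implies 2/3 = 1
(p implies p) implies (p implies p) = 1 implies 1 = 1
not q = not 5/6 = 1/6
q or not q = 5/6 or 1/6 = 5/6
p or q = 2/3 or 5/6 = 5/6
(q or not q) or (p or q) = 5/6 or 5/6 = 5/6
q iff p = 5/6 iff 2/3 = 5/6
p or (q iff p) = 2/3 or 5/6 = 5/6
not (p or (q iff p)) = not 5/6 = 1/6
((q or not q) or (p or q)) iff not (p or (q iff p)) = 5/6 iff 1/6 = 1/3
((p implies p) implies (p implies p)) or (((q or not q) or (p or q)) iff not (p or (q iff p))) = 1 or 1/3 = 1
(not (p implies p) implies ((not not p implies ((q implies p) implies q)) implies not ((q or q) or (p implies p)))) implies (((p implies p) implies (p implies p)) or (((q or not q) or (p or q)) iff not (p or (q iff p)))) = 1 implies 1 = 1
not ((not (p implies p) implies ((not not p implies ((q implies p) implies q)) implies not ((q or q) or (p implies p)))) implies (((p implies p) implies (p implies p)) or (((q or not q) or (p or q)) iff not (p or (q iff p))))) = not 1 = 0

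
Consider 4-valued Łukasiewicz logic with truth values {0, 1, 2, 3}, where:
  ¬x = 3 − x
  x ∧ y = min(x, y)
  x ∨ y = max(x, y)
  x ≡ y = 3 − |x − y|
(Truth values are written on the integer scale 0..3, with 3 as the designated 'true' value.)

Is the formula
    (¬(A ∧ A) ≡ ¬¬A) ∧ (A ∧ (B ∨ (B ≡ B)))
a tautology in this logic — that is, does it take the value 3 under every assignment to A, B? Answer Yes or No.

No

Counterexample: take A = 0, B = 0.
A ∧ A = 0 ∧ 0 = 0
¬(A ∧ A) = ¬0 = 3
¬A = ¬0 = 3
¬¬A = ¬3 = 0
¬(A ∧ A) ≡ ¬¬A = 3 ≡ 0 = 0
B ≡ B = 0 ≡ 0 = 3
B ∨ (B ≡ B) = 0 ∨ 3 = 3
A ∧ (B ∨ (B ≡ B)) = 0 ∧ 3 = 0
(¬(A ∧ A) ≡ ¬¬A) ∧ (A ∧ (B ∨ (B ≡ B))) = 0 ∧ 0 = 0
This gives 0 ≠ 3.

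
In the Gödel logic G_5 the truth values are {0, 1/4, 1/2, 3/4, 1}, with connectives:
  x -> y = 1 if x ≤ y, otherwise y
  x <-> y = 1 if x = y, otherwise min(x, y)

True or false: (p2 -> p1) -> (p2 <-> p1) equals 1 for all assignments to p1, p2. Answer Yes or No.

Counterexample: take p1 = 1/4, p2 = 0.
p2 -> p1 = 0 -> 1/4 = 1
p2 <-> p1 = 0 <-> 1/4 = 0
(p2 -> p1) -> (p2 <-> p1) = 1 -> 0 = 0
This gives 0 ≠ 1.

No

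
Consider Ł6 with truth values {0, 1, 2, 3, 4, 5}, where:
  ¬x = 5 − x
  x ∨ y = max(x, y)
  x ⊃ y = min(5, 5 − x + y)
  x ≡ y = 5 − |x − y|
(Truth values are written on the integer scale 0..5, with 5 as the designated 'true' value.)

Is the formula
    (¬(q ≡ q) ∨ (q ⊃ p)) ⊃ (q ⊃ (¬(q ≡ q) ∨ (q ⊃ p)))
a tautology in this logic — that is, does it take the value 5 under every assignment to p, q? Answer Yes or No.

At p = 4, q = 0, for instance:
q ≡ q = 0 ≡ 0 = 5
¬(q ≡ q) = ¬5 = 0
q ⊃ p = 0 ⊃ 4 = 5
¬(q ≡ q) ∨ (q ⊃ p) = 0 ∨ 5 = 5
q ⊃ (¬(q ≡ q) ∨ (q ⊃ p)) = 0 ⊃ 5 = 5
(¬(q ≡ q) ∨ (q ⊃ p)) ⊃ (q ⊃ (¬(q ≡ q) ∨ (q ⊃ p))) = 5 ⊃ 5 = 5
and checking the remaining 35 assignments likewise gives ≥ 5 in every case.

Yes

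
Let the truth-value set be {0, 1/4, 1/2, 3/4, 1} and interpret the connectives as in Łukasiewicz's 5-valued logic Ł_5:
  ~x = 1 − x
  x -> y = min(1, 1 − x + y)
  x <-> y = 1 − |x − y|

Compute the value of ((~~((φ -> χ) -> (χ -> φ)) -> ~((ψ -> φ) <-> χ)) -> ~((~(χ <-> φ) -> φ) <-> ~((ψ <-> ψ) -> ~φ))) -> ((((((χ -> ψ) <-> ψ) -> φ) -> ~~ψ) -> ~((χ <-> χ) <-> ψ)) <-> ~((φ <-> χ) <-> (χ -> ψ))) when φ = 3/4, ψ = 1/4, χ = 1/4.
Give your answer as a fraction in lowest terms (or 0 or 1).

1

φ -> χ = 3/4 -> 1/4 = 1/2
χ -> φ = 1/4 -> 3/4 = 1
(φ -> χ) -> (χ -> φ) = 1/2 -> 1 = 1
~((φ -> χ) -> (χ -> φ)) = ~1 = 0
~~((φ -> χ) -> (χ -> φ)) = ~0 = 1
ψ -> φ = 1/4 -> 3/4 = 1
(ψ -> φ) <-> χ = 1 <-> 1/4 = 1/4
~((ψ -> φ) <-> χ) = ~1/4 = 3/4
~~((φ -> χ) -> (χ -> φ)) -> ~((ψ -> φ) <-> χ) = 1 -> 3/4 = 3/4
χ <-> φ = 1/4 <-> 3/4 = 1/2
~(χ <-> φ) = ~1/2 = 1/2
~(χ <-> φ) -> φ = 1/2 -> 3/4 = 1
ψ <-> ψ = 1/4 <-> 1/4 = 1
~φ = ~3/4 = 1/4
(ψ <-> ψ) -> ~φ = 1 -> 1/4 = 1/4
~((ψ <-> ψ) -> ~φ) = ~1/4 = 3/4
(~(χ <-> φ) -> φ) <-> ~((ψ <-> ψ) -> ~φ) = 1 <-> 3/4 = 3/4
~((~(χ <-> φ) -> φ) <-> ~((ψ <-> ψ) -> ~φ)) = ~3/4 = 1/4
(~~((φ -> χ) -> (χ -> φ)) -> ~((ψ -> φ) <-> χ)) -> ~((~(χ <-> φ) -> φ) <-> ~((ψ <-> ψ) -> ~φ)) = 3/4 -> 1/4 = 1/2
χ -> ψ = 1/4 -> 1/4 = 1
(χ -> ψ) <-> ψ = 1 <-> 1/4 = 1/4
((χ -> ψ) <-> ψ) -> φ = 1/4 -> 3/4 = 1
~ψ = ~1/4 = 3/4
~~ψ = ~3/4 = 1/4
(((χ -> ψ) <-> ψ) -> φ) -> ~~ψ = 1 -> 1/4 = 1/4
χ <-> χ = 1/4 <-> 1/4 = 1
(χ <-> χ) <-> ψ = 1 <-> 1/4 = 1/4
~((χ <-> χ) <-> ψ) = ~1/4 = 3/4
((((χ -> ψ) <-> ψ) -> φ) -> ~~ψ) -> ~((χ <-> χ) <-> ψ) = 1/4 -> 3/4 = 1
φ <-> χ = 3/4 <-> 1/4 = 1/2
χ -> ψ = 1/4 -> 1/4 = 1
(φ <-> χ) <-> (χ -> ψ) = 1/2 <-> 1 = 1/2
~((φ <-> χ) <-> (χ -> ψ)) = ~1/2 = 1/2
(((((χ -> ψ) <-> ψ) -> φ) -> ~~ψ) -> ~((χ <-> χ) <-> ψ)) <-> ~((φ <-> χ) <-> (χ -> ψ)) = 1 <-> 1/2 = 1/2
((~~((φ -> χ) -> (χ -> φ)) -> ~((ψ -> φ) <-> χ)) -> ~((~(χ <-> φ) -> φ) <-> ~((ψ <-> ψ) -> ~φ))) -> ((((((χ -> ψ) <-> ψ) -> φ) -> ~~ψ) -> ~((χ <-> χ) <-> ψ)) <-> ~((φ <-> χ) <-> (χ -> ψ))) = 1/2 -> 1/2 = 1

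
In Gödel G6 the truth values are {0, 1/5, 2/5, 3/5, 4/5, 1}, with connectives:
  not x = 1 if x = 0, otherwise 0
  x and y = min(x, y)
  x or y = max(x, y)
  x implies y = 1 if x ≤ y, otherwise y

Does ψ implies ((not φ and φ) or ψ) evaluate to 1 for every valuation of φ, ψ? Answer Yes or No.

At φ = 2/5, ψ = 2/5, for instance:
not φ = not 2/5 = 0
not φ and φ = 0 and 2/5 = 0
(not φ and φ) or ψ = 0 or 2/5 = 2/5
ψ implies ((not φ and φ) or ψ) = 2/5 implies 2/5 = 1
and checking the remaining 35 assignments likewise gives ≥ 1 in every case.

Yes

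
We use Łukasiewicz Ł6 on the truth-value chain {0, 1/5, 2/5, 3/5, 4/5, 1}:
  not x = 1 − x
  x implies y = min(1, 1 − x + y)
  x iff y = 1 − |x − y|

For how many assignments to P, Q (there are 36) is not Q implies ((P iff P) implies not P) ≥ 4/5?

26

value 1: 21 assignments (counts)
value 4/5: 5 assignments (counts)
value 3/5: 4 assignments
value 2/5: 3 assignments
value 1/5: 2 assignments
value 0: 1 assignment
So 26 of the 36 assignments meet the threshold.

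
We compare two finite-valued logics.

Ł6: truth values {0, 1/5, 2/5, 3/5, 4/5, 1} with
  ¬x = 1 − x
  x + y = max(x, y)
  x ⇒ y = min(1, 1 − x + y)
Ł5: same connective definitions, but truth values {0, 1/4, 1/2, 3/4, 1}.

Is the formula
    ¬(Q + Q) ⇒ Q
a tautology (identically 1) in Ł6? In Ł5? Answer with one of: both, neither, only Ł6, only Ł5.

In Ł6: at Q = 0 the value is 0 — not a tautology.
In Ł5: at Q = 0 the value is 0 — not a tautology.

neither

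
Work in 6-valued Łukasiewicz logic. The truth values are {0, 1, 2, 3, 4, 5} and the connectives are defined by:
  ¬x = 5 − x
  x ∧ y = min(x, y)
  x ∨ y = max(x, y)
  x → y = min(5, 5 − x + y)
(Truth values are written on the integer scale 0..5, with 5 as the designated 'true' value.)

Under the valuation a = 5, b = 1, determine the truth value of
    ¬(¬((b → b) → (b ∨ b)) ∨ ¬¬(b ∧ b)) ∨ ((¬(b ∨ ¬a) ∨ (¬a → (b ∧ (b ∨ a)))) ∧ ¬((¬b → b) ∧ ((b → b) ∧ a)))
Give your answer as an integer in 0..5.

b → b = 1 → 1 = 5
b ∨ b = 1 ∨ 1 = 1
(b → b) → (b ∨ b) = 5 → 1 = 1
¬((b → b) → (b ∨ b)) = ¬1 = 4
b ∧ b = 1 ∧ 1 = 1
¬(b ∧ b) = ¬1 = 4
¬¬(b ∧ b) = ¬4 = 1
¬((b → b) → (b ∨ b)) ∨ ¬¬(b ∧ b) = 4 ∨ 1 = 4
¬(¬((b → b) → (b ∨ b)) ∨ ¬¬(b ∧ b)) = ¬4 = 1
¬a = ¬5 = 0
b ∨ ¬a = 1 ∨ 0 = 1
¬(b ∨ ¬a) = ¬1 = 4
¬a = ¬5 = 0
b ∨ a = 1 ∨ 5 = 5
b ∧ (b ∨ a) = 1 ∧ 5 = 1
¬a → (b ∧ (b ∨ a)) = 0 → 1 = 5
¬(b ∨ ¬a) ∨ (¬a → (b ∧ (b ∨ a))) = 4 ∨ 5 = 5
¬b = ¬1 = 4
¬b → b = 4 → 1 = 2
b → b = 1 → 1 = 5
(b → b) ∧ a = 5 ∧ 5 = 5
(¬b → b) ∧ ((b → b) ∧ a) = 2 ∧ 5 = 2
¬((¬b → b) ∧ ((b → b) ∧ a)) = ¬2 = 3
(¬(b ∨ ¬a) ∨ (¬a → (b ∧ (b ∨ a)))) ∧ ¬((¬b → b) ∧ ((b → b) ∧ a)) = 5 ∧ 3 = 3
¬(¬((b → b) → (b ∨ b)) ∨ ¬¬(b ∧ b)) ∨ ((¬(b ∨ ¬a) ∨ (¬a → (b ∧ (b ∨ a)))) ∧ ¬((¬b → b) ∧ ((b → b) ∧ a))) = 1 ∨ 3 = 3

3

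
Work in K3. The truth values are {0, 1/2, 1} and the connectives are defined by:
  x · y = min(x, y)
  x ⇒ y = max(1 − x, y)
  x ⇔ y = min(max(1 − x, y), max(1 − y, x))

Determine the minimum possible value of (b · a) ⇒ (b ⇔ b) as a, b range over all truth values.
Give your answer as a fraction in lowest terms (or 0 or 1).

1/2

Take a = 1/2, b = 1/2:
b · a = 1/2 · 1/2 = 1/2
b ⇔ b = 1/2 ⇔ 1/2 = 1/2
(b · a) ⇒ (b ⇔ b) = 1/2 ⇒ 1/2 = 1/2
No assignment yields a value below 1/2, so this is the minimum.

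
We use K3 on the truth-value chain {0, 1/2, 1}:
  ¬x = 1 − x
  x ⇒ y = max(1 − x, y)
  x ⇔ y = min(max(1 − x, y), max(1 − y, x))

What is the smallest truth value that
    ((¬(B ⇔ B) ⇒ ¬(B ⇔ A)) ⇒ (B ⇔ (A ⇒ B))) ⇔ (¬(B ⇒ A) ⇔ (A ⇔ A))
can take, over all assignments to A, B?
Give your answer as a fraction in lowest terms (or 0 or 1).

Take A = 1, B = 0:
B ⇔ B = 0 ⇔ 0 = 1
¬(B ⇔ B) = ¬1 = 0
B ⇔ A = 0 ⇔ 1 = 0
¬(B ⇔ A) = ¬0 = 1
¬(B ⇔ B) ⇒ ¬(B ⇔ A) = 0 ⇒ 1 = 1
A ⇒ B = 1 ⇒ 0 = 0
B ⇔ (A ⇒ B) = 0 ⇔ 0 = 1
(¬(B ⇔ B) ⇒ ¬(B ⇔ A)) ⇒ (B ⇔ (A ⇒ B)) = 1 ⇒ 1 = 1
B ⇒ A = 0 ⇒ 1 = 1
¬(B ⇒ A) = ¬1 = 0
A ⇔ A = 1 ⇔ 1 = 1
¬(B ⇒ A) ⇔ (A ⇔ A) = 0 ⇔ 1 = 0
((¬(B ⇔ B) ⇒ ¬(B ⇔ A)) ⇒ (B ⇔ (A ⇒ B))) ⇔ (¬(B ⇒ A) ⇔ (A ⇔ A)) = 1 ⇔ 0 = 0
No assignment yields a value below 0, so this is the minimum.

0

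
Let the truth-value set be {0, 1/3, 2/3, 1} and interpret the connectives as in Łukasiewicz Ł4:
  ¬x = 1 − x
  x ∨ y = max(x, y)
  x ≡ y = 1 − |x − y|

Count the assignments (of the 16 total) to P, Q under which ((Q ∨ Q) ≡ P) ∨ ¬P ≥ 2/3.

P = 0, Q = 0 ↦ 1  ≥
P = 0, Q = 1/3 ↦ 1  ≥
P = 0, Q = 2/3 ↦ 1  ≥
P = 0, Q = 1 ↦ 1  ≥
P = 1/3, Q = 0 ↦ 2/3  ≥
P = 1/3, Q = 1/3 ↦ 1  ≥
P = 1/3, Q = 2/3 ↦ 2/3  ≥
P = 1/3, Q = 1 ↦ 2/3  ≥
P = 2/3, Q = 0 ↦ 1/3  <
P = 2/3, Q = 1/3 ↦ 2/3  ≥
P = 2/3, Q = 2/3 ↦ 1  ≥
P = 2/3, Q = 1 ↦ 2/3  ≥
P = 1, Q = 0 ↦ 0  <
P = 1, Q = 1/3 ↦ 1/3  <
P = 1, Q = 2/3 ↦ 2/3  ≥
P = 1, Q = 1 ↦ 1  ≥
So 13 of the 16 assignments meet the threshold.

13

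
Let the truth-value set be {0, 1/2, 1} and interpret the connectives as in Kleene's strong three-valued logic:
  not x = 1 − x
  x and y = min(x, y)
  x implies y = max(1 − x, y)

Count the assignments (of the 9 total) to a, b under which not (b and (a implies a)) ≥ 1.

a = 0, b = 0 ↦ 1  ≥
a = 0, b = 1/2 ↦ 1/2  <
a = 0, b = 1 ↦ 0  <
a = 1/2, b = 0 ↦ 1  ≥
a = 1/2, b = 1/2 ↦ 1/2  <
a = 1/2, b = 1 ↦ 1/2  <
a = 1, b = 0 ↦ 1  ≥
a = 1, b = 1/2 ↦ 1/2  <
a = 1, b = 1 ↦ 0  <
So 3 of the 9 assignments meet the threshold.

3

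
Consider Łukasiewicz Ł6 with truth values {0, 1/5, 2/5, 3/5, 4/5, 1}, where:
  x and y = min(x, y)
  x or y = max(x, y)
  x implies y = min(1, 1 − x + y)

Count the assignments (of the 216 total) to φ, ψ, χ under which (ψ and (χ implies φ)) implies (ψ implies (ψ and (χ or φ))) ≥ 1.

188

value 1: 188 assignments (counts)
value 4/5: 12 assignments
value 3/5: 8 assignments
value 2/5: 5 assignments
value 1/5: 2 assignments
value 0: 1 assignment
So 188 of the 216 assignments meet the threshold.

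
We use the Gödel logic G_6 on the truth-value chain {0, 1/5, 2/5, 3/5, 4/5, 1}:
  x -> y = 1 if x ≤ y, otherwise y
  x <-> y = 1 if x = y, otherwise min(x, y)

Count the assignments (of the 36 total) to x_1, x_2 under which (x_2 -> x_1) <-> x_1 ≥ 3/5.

value 1: 21 assignments (counts)
value 4/5: 5 assignments (counts)
value 3/5: 4 assignments (counts)
value 2/5: 3 assignments
value 1/5: 2 assignments
value 0: 1 assignment
So 30 of the 36 assignments meet the threshold.

30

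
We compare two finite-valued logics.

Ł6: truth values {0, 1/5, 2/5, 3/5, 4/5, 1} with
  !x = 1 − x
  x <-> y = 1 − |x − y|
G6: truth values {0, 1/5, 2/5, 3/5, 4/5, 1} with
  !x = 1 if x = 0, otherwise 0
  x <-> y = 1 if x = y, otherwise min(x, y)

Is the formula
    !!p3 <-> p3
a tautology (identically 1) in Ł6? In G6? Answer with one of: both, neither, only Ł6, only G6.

only Ł6

In Ł6: every assignment gives 1 — tautology.
In G6: at p3 = 1/5 the value is 1/5 — not a tautology.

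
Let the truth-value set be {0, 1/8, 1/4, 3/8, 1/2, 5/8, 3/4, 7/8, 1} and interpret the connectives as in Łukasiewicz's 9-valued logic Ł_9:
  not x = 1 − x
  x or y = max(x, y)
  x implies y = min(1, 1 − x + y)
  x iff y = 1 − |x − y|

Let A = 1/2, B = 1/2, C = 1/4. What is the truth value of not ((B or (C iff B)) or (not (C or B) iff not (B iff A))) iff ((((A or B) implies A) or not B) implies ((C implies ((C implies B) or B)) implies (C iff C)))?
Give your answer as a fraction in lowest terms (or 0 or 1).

1/4

C iff B = 1/4 iff 1/2 = 3/4
B or (C iff B) = 1/2 or 3/4 = 3/4
C or B = 1/4 or 1/2 = 1/2
not (C or B) = not 1/2 = 1/2
B iff A = 1/2 iff 1/2 = 1
not (B iff A) = not 1 = 0
not (C or B) iff not (B iff A) = 1/2 iff 0 = 1/2
(B or (C iff B)) or (not (C or B) iff not (B iff A)) = 3/4 or 1/2 = 3/4
not ((B or (C iff B)) or (not (C or B) iff not (B iff A))) = not 3/4 = 1/4
A or B = 1/2 or 1/2 = 1/2
(A or B) implies A = 1/2 implies 1/2 = 1
not B = not 1/2 = 1/2
((A or B) implies A) or not B = 1 or 1/2 = 1
C implies B = 1/4 implies 1/2 = 1
(C implies B) or B = 1 or 1/2 = 1
C implies ((C implies B) or B) = 1/4 implies 1 = 1
C iff C = 1/4 iff 1/4 = 1
(C implies ((C implies B) or B)) implies (C iff C) = 1 implies 1 = 1
(((A or B) implies A) or not B) implies ((C implies ((C implies B) or B)) implies (C iff C)) = 1 implies 1 = 1
not ((B or (C iff B)) or (not (C or B) iff not (B iff A))) iff ((((A or B) implies A) or not B) implies ((C implies ((C implies B) or B)) implies (C iff C))) = 1/4 iff 1 = 1/4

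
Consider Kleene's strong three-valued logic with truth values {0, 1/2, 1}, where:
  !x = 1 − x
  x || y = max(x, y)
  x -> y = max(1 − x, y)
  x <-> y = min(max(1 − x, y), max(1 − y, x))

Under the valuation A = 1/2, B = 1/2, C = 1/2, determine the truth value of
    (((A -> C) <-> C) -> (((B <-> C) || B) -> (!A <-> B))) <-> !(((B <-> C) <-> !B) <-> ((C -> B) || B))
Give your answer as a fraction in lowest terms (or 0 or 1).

A -> C = 1/2 -> 1/2 = 1/2
(A -> C) <-> C = 1/2 <-> 1/2 = 1/2
B <-> C = 1/2 <-> 1/2 = 1/2
(B <-> C) || B = 1/2 || 1/2 = 1/2
!A = !1/2 = 1/2
!A <-> B = 1/2 <-> 1/2 = 1/2
((B <-> C) || B) -> (!A <-> B) = 1/2 -> 1/2 = 1/2
((A -> C) <-> C) -> (((B <-> C) || B) -> (!A <-> B)) = 1/2 -> 1/2 = 1/2
B <-> C = 1/2 <-> 1/2 = 1/2
!B = !1/2 = 1/2
(B <-> C) <-> !B = 1/2 <-> 1/2 = 1/2
C -> B = 1/2 -> 1/2 = 1/2
(C -> B) || B = 1/2 || 1/2 = 1/2
((B <-> C) <-> !B) <-> ((C -> B) || B) = 1/2 <-> 1/2 = 1/2
!(((B <-> C) <-> !B) <-> ((C -> B) || B)) = !1/2 = 1/2
(((A -> C) <-> C) -> (((B <-> C) || B) -> (!A <-> B))) <-> !(((B <-> C) <-> !B) <-> ((C -> B) || B)) = 1/2 <-> 1/2 = 1/2

1/2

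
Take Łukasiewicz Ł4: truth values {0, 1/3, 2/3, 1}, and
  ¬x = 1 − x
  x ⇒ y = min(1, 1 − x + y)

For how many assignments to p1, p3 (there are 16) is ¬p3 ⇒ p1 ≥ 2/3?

13

p1 = 0, p3 = 0 ↦ 0  <
p1 = 0, p3 = 1/3 ↦ 1/3  <
p1 = 0, p3 = 2/3 ↦ 2/3  ≥
p1 = 0, p3 = 1 ↦ 1  ≥
p1 = 1/3, p3 = 0 ↦ 1/3  <
p1 = 1/3, p3 = 1/3 ↦ 2/3  ≥
p1 = 1/3, p3 = 2/3 ↦ 1  ≥
p1 = 1/3, p3 = 1 ↦ 1  ≥
p1 = 2/3, p3 = 0 ↦ 2/3  ≥
p1 = 2/3, p3 = 1/3 ↦ 1  ≥
p1 = 2/3, p3 = 2/3 ↦ 1  ≥
p1 = 2/3, p3 = 1 ↦ 1  ≥
p1 = 1, p3 = 0 ↦ 1  ≥
p1 = 1, p3 = 1/3 ↦ 1  ≥
p1 = 1, p3 = 2/3 ↦ 1  ≥
p1 = 1, p3 = 1 ↦ 1  ≥
So 13 of the 16 assignments meet the threshold.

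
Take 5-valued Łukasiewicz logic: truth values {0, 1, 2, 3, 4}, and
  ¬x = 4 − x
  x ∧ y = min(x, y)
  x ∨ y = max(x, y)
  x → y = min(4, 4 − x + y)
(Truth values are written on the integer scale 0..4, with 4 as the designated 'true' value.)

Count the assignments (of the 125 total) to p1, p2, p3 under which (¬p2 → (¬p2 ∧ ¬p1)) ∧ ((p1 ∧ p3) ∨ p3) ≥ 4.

15

value 4: 15 assignments (counts)
value 3: 23 assignments
value 2: 28 assignments
value 1: 30 assignments
value 0: 29 assignments
So 15 of the 125 assignments meet the threshold.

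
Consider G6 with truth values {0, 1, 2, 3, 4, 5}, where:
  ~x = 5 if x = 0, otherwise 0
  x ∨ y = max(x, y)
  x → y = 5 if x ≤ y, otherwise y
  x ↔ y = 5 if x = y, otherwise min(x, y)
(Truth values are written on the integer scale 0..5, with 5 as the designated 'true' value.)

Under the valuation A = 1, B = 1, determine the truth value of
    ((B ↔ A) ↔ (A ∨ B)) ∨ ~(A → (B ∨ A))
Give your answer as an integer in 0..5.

1

B ↔ A = 1 ↔ 1 = 5
A ∨ B = 1 ∨ 1 = 1
(B ↔ A) ↔ (A ∨ B) = 5 ↔ 1 = 1
B ∨ A = 1 ∨ 1 = 1
A → (B ∨ A) = 1 → 1 = 5
~(A → (B ∨ A)) = ~5 = 0
((B ↔ A) ↔ (A ∨ B)) ∨ ~(A → (B ∨ A)) = 1 ∨ 0 = 1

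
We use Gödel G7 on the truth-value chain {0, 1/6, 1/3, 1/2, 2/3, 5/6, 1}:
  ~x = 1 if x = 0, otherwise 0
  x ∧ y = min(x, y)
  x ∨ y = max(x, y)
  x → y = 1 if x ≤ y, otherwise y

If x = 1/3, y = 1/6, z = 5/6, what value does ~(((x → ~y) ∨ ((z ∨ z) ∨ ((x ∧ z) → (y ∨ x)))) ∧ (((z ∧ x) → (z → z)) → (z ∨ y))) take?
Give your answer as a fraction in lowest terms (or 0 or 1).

~y = ~1/6 = 0
x → ~y = 1/3 → 0 = 0
z ∨ z = 5/6 ∨ 5/6 = 5/6
x ∧ z = 1/3 ∧ 5/6 = 1/3
y ∨ x = 1/6 ∨ 1/3 = 1/3
(x ∧ z) → (y ∨ x) = 1/3 → 1/3 = 1
(z ∨ z) ∨ ((x ∧ z) → (y ∨ x)) = 5/6 ∨ 1 = 1
(x → ~y) ∨ ((z ∨ z) ∨ ((x ∧ z) → (y ∨ x))) = 0 ∨ 1 = 1
z ∧ x = 5/6 ∧ 1/3 = 1/3
z → z = 5/6 → 5/6 = 1
(z ∧ x) → (z → z) = 1/3 → 1 = 1
z ∨ y = 5/6 ∨ 1/6 = 5/6
((z ∧ x) → (z → z)) → (z ∨ y) = 1 → 5/6 = 5/6
((x → ~y) ∨ ((z ∨ z) ∨ ((x ∧ z) → (y ∨ x)))) ∧ (((z ∧ x) → (z → z)) → (z ∨ y)) = 1 ∧ 5/6 = 5/6
~(((x → ~y) ∨ ((z ∨ z) ∨ ((x ∧ z) → (y ∨ x)))) ∧ (((z ∧ x) → (z → z)) → (z ∨ y))) = ~5/6 = 0

0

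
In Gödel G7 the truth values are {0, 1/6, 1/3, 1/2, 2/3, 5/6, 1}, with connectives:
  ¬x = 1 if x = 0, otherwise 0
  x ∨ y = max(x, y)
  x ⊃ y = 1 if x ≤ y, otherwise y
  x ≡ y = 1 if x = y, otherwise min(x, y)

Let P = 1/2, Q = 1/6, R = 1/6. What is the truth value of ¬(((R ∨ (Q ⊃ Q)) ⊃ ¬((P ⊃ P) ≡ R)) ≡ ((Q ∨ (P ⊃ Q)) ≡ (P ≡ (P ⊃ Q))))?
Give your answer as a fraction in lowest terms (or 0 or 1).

Q ⊃ Q = 1/6 ⊃ 1/6 = 1
R ∨ (Q ⊃ Q) = 1/6 ∨ 1 = 1
P ⊃ P = 1/2 ⊃ 1/2 = 1
(P ⊃ P) ≡ R = 1 ≡ 1/6 = 1/6
¬((P ⊃ P) ≡ R) = ¬1/6 = 0
(R ∨ (Q ⊃ Q)) ⊃ ¬((P ⊃ P) ≡ R) = 1 ⊃ 0 = 0
P ⊃ Q = 1/2 ⊃ 1/6 = 1/6
Q ∨ (P ⊃ Q) = 1/6 ∨ 1/6 = 1/6
P ⊃ Q = 1/2 ⊃ 1/6 = 1/6
P ≡ (P ⊃ Q) = 1/2 ≡ 1/6 = 1/6
(Q ∨ (P ⊃ Q)) ≡ (P ≡ (P ⊃ Q)) = 1/6 ≡ 1/6 = 1
((R ∨ (Q ⊃ Q)) ⊃ ¬((P ⊃ P) ≡ R)) ≡ ((Q ∨ (P ⊃ Q)) ≡ (P ≡ (P ⊃ Q))) = 0 ≡ 1 = 0
¬(((R ∨ (Q ⊃ Q)) ⊃ ¬((P ⊃ P) ≡ R)) ≡ ((Q ∨ (P ⊃ Q)) ≡ (P ≡ (P ⊃ Q)))) = ¬0 = 1

1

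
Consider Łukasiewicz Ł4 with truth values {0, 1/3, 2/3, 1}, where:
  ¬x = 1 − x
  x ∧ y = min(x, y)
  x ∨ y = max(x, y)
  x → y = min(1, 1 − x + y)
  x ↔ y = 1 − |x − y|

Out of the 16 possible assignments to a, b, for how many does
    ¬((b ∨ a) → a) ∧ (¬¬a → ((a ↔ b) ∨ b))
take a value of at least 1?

a = 0, b = 0 ↦ 0  <
a = 0, b = 1/3 ↦ 1/3  <
a = 0, b = 2/3 ↦ 2/3  <
a = 0, b = 1 ↦ 1  ≥
a = 1/3, b = 0 ↦ 0  <
a = 1/3, b = 1/3 ↦ 0  <
a = 1/3, b = 2/3 ↦ 1/3  <
a = 1/3, b = 1 ↦ 2/3  <
a = 2/3, b = 0 ↦ 0  <
a = 2/3, b = 1/3 ↦ 0  <
a = 2/3, b = 2/3 ↦ 0  <
a = 2/3, b = 1 ↦ 1/3  <
a = 1, b = 0 ↦ 0  <
a = 1, b = 1/3 ↦ 0  <
a = 1, b = 2/3 ↦ 0  <
a = 1, b = 1 ↦ 0  <
So 1 of the 16 assignments meets the threshold.

1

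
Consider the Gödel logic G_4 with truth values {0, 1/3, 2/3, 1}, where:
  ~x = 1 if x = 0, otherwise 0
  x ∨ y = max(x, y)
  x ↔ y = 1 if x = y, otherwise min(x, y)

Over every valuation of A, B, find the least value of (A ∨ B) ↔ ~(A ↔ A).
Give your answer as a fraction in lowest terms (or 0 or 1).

Take A = 0, B = 1/3:
A ∨ B = 0 ∨ 1/3 = 1/3
A ↔ A = 0 ↔ 0 = 1
~(A ↔ A) = ~1 = 0
(A ∨ B) ↔ ~(A ↔ A) = 1/3 ↔ 0 = 0
No assignment yields a value below 0, so this is the minimum.

0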